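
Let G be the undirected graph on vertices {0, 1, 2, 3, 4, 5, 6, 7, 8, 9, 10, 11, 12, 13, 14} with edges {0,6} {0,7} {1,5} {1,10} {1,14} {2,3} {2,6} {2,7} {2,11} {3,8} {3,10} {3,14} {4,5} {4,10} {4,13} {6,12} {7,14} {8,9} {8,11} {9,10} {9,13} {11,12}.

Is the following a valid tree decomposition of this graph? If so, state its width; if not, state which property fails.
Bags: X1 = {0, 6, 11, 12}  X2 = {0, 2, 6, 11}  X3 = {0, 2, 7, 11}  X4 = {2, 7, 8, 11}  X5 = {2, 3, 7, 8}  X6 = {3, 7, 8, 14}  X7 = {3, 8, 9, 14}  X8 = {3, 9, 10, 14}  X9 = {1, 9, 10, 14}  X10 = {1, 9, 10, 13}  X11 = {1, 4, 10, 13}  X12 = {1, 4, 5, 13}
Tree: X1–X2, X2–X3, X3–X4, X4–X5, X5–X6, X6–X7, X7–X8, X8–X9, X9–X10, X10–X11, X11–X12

Yes; width 3.

Vertex coverage: the bags together contain {0, 1, 2, 3, 4, 5, 6, 7, 8, 9, 10, 11, 12, 13, 14}, the full vertex set. Edge coverage: each edge of G has both endpoints in at least one bag. Running intersection: for every vertex, the bags containing it form a connected subtree. All three properties hold, so this is a valid tree decomposition of width max|bag| − 1 = 3, and hence tw(G) ≤ 3.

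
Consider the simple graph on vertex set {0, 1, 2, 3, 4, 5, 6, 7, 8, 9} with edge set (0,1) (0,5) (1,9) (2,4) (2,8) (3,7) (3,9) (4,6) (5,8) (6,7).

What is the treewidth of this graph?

A width-2 tree decomposition is:
Bags: B1 = {2, 4, 8}  B2 = {4, 6, 8}  B3 = {6, 7, 8}  B4 = {3, 7, 8}  B5 = {3, 8, 9}  B6 = {1, 8, 9}  B7 = {0, 1, 8}  B8 = {0, 5, 8}
Tree: B1–B2, B2–B3, B3–B4, B4–B5, B5–B6, B6–B7, B7–B8
The largest bag has 3 vertices, giving width 2; this decomposition certifies tw(G) ≤ 2. Since 8–2–4–6–7–3–9–1–0–5–8 is a cycle in G, G is not acyclic. Forests are exactly the graphs of treewidth ≤ 1, so tw(G) ≥ 2. Hence tw(G) = 2 exactly.

2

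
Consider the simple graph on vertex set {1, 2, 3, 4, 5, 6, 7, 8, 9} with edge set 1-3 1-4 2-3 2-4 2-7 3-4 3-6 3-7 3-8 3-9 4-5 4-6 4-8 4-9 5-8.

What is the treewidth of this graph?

2

A width-2 tree decomposition is:
Bags: B1 = {1, 3, 4}  B2 = {2, 3, 4}  B3 = {3, 4, 8}  B4 = {4, 5, 8}  B5 = {2, 3, 7}  B6 = {3, 4, 9}  B7 = {3, 4, 6}
Tree: B1–B2, B2–B3, B3–B4, B2–B5, B3–B6, B6–B7
The largest bag has 3 vertices, giving width 2; this decomposition certifies tw(G) ≤ 2. Conversely, {1, 3, 4} is a clique of size 3, and the vertices of any clique must share a bag in every tree decomposition; so some bag has ≥ 3 vertices and tw(G) ≥ 2. Hence tw(G) = 2 exactly.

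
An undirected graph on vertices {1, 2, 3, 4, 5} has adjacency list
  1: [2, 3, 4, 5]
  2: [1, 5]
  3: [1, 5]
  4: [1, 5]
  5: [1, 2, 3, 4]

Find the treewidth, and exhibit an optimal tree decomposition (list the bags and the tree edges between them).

Every bag has size at most 3, so the width is 3 − 1 = 2 and tw(G) ≤ 2. For the lower bound, the 3 vertices {1, 2, 5} are pairwise adjacent, and any tree decomposition puts a clique entirely inside one bag — forcing width ≥ 2. The upper and lower bounds meet at 2, so that is the treewidth.

Treewidth 2.
One optimal decomposition is:
Bags: B1 = {1, 2, 5}  B2 = {1, 3, 5}  B3 = {1, 4, 5}
Tree: B1–B2, B1–B3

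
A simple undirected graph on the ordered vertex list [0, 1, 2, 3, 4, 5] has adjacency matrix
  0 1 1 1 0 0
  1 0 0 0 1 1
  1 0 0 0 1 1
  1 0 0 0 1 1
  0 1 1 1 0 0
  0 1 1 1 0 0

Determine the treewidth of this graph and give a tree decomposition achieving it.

Treewidth 3.
One optimal decomposition is:
Bags: B1 = {0, 3, 4, 5}  B2 = {0, 1, 4, 5}  B3 = {0, 2, 4, 5}
Tree: B1–B2, B2–B3

The largest bag has 4 vertices, giving width 3; this decomposition certifies tw(G) ≤ 3. For the lower bound: the 4 vertex sets {0,3}, {1,5}, {4}, {2} are disjoint, each induces a connected subgraph, and every pair is joined by at least one edge of G. Contracting each set to a single vertex therefore yields K_{4} as a minor, and since treewidth is minor-monotone, tw(G) ≥ tw(K_{4}) = 3. Therefore the treewidth is 3.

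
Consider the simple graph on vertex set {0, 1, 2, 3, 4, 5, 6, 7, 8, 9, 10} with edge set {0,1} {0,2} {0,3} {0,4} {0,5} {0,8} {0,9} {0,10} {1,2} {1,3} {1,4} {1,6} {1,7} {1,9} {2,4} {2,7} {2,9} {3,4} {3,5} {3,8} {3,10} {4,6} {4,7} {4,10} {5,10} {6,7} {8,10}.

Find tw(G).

A width-3 tree decomposition is:
Bags: B1 = {0, 1, 3, 4}  B2 = {0, 3, 4, 10}  B3 = {0, 1, 2, 4}  B4 = {0, 1, 2, 9}  B5 = {1, 2, 4, 7}  B6 = {1, 4, 6, 7}  B7 = {0, 3, 8, 10}  B8 = {0, 3, 5, 10}
Tree: B1–B2, B1–B3, B3–B4, B3–B5, B5–B6, B2–B7, B7–B8
The largest bag has 4 vertices, giving width 3; this decomposition certifies tw(G) ≤ 3. For the lower bound, the 4 vertices {0, 1, 2, 9} are pairwise adjacent, and any tree decomposition puts a clique entirely inside one bag — forcing width ≥ 3. Therefore the treewidth is 3.

3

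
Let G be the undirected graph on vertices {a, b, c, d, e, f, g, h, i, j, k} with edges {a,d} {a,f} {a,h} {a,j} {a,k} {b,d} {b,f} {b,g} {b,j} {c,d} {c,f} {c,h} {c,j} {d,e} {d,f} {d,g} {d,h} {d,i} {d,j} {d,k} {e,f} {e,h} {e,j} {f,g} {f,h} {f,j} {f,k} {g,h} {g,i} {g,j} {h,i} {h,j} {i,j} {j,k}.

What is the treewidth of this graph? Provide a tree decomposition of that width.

Treewidth 4.
Bags: B1 = {d, f, g, h, j}  B2 = {d, e, f, h, j}  B3 = {b, d, f, g, j}  B4 = {d, g, h, i, j}  B5 = {a, d, f, h, j}  B6 = {a, d, f, j, k}  B7 = {c, d, f, h, j}
Tree: B1–B2, B1–B3, B1–B4, B2–B5, B5–B6, B2–B7

Each bag holds 5 vertices, so the decomposition has width 4, which upper-bounds the treewidth. For the lower bound, the 5 vertices {d, f, g, h, j} are pairwise adjacent, and any tree decomposition puts a clique entirely inside one bag — forcing width ≥ 4. Combining the bounds, tw(G) = 4.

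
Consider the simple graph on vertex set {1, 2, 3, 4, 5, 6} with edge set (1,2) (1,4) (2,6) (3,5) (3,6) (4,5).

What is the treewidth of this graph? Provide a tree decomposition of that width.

Each bag holds 3 vertices, so the decomposition has width 2, which upper-bounds the treewidth. For the lower bound, G contains the cycle 1–2–6–3–5–4–1, so G is not a forest; only forests have treewidth ≤ 1, hence tw(G) ≥ 2. Therefore the treewidth is 2.

Treewidth 2.
Bags: B1 = {1, 2, 6}  B2 = {1, 3, 6}  B3 = {1, 3, 5}  B4 = {1, 4, 5}
Tree: B1–B2, B2–B3, B3–B4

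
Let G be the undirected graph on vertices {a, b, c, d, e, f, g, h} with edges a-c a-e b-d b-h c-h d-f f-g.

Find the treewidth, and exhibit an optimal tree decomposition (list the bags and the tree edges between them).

Treewidth 1.
One such decomposition:
Bags: B1 = {f, g}  B2 = {d, f}  B3 = {b, d}  B4 = {b, h}  B5 = {c, h}  B6 = {a, c}  B7 = {a, e}
Tree: B1–B2, B2–B3, B3–B4, B4–B5, B5–B6, B6–B7

Every bag has size at most 2, so the width is 2 − 1 = 1 and tw(G) ≤ 1. Since G has at least one edge (e.g. g–f), it is not an edgeless graph, so tw(G) ≥ 1. The upper and lower bounds meet at 1, so that is the treewidth.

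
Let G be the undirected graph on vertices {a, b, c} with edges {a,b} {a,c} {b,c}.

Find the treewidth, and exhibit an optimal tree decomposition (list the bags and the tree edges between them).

Treewidth 2.
One optimal decomposition is:
Bags: B1 = {a, b, c}
Tree: (single bag)

A single bag containing all 3 vertices is trivially a valid decomposition of width 2. On the other hand G contains the 3-clique {a, b, c}. A clique must lie in a single bag of any decomposition, so no decomposition can have width below 2. Combining the bounds, tw(G) = 2.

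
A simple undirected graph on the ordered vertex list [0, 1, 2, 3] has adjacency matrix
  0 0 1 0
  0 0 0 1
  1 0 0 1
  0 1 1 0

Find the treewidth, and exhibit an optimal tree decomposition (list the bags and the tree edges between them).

Treewidth 1.
One such decomposition:
Bags: B1 = {1, 3}  B2 = {2, 3}  B3 = {0, 2}
Tree: B1–B2, B2–B3

Each bag holds 2 vertices, so the decomposition has width 1, which upper-bounds the treewidth. Since G has at least one edge (e.g. 1–3), it is not an edgeless graph, so tw(G) ≥ 1. Combining the bounds, tw(G) = 1.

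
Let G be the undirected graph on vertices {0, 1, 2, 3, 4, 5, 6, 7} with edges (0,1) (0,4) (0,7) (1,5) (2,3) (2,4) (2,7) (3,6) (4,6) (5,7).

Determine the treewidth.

2

A width-2 tree decomposition is:
Bags: B1 = {0, 1, 5}  B2 = {0, 5, 7}  B3 = {0, 4, 7}  B4 = {2, 4, 7}  B5 = {2, 4, 6}  B6 = {2, 3, 6}
Tree: B1–B2, B2–B3, B3–B4, B4–B5, B5–B6
The largest bag has 3 vertices, giving width 2; this decomposition certifies tw(G) ≤ 2. The edges 1–5–7–0–1 form a cycle, so G is not a tree and its treewidth is at least 2. Hence tw(G) = 2 exactly.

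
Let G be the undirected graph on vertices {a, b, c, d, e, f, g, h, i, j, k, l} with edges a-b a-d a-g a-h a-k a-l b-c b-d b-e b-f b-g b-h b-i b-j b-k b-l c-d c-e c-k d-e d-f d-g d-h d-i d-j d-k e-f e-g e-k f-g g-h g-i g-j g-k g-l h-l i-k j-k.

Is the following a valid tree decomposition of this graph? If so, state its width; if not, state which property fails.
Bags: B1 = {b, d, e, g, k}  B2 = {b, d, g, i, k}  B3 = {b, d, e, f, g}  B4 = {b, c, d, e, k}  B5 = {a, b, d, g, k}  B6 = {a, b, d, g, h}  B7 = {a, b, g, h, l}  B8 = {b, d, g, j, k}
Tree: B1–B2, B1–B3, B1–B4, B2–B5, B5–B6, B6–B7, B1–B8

Checking the three conditions: (i) the bags cover all of {a, b, c, d, e, f, g, h, i, j, k, l}; (ii) for each edge, some bag contains both endpoints; (iii) the bags containing any fixed vertex form a subtree. All hold, so the decomposition is valid with width 5 − 1 = 4.

Yes; width 4.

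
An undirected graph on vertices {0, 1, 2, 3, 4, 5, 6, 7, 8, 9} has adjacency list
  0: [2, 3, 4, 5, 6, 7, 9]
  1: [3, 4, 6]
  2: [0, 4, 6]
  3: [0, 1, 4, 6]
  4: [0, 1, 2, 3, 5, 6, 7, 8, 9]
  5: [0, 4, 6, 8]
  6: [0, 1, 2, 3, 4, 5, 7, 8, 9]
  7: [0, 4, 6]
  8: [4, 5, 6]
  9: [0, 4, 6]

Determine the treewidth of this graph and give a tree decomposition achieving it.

Treewidth 3.
One such decomposition:
Bags: B1 = {0, 4, 6, 9}  B2 = {0, 3, 4, 6}  B3 = {0, 4, 5, 6}  B4 = {0, 2, 4, 6}  B5 = {4, 5, 6, 8}  B6 = {0, 4, 6, 7}  B7 = {1, 3, 4, 6}
Tree: B1–B2, B1–B3, B1–B4, B3–B5, B1–B6, B2–B7

The largest bag has 4 vertices, giving width 3; this decomposition certifies tw(G) ≤ 3. For the lower bound, the 4 vertices {0, 2, 4, 6} are pairwise adjacent, and any tree decomposition puts a clique entirely inside one bag — forcing width ≥ 3. Hence tw(G) = 3 exactly.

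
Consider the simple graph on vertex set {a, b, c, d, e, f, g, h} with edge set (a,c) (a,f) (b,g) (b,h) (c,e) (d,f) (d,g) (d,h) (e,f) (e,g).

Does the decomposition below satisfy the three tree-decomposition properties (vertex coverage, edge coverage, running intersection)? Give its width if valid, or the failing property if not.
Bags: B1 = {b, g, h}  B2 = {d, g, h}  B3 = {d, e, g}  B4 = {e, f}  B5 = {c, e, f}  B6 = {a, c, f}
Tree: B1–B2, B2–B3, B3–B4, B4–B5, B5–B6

No — edge (d,f) lies in no bag.

A tree decomposition must satisfy three properties: every vertex lies in some bag; for every edge, both endpoints lie together in some bag; and for every vertex, the bags containing it form a connected subtree. Here edge (d,f) lies in no bag, so the decomposition is invalid.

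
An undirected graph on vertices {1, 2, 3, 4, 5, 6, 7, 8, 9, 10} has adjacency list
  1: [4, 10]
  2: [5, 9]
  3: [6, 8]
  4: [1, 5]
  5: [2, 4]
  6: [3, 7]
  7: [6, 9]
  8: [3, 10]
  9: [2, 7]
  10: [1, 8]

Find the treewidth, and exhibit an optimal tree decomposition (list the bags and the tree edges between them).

The largest bag has 3 vertices, giving width 2; this decomposition certifies tw(G) ≤ 2. The edges 5–2–9–7–6–3–8–10–1–4–5 form a cycle, so G is not a tree and its treewidth is at least 2. Combining the bounds, tw(G) = 2.

Treewidth 2.
One such decomposition:
Bags: B1 = {2, 5, 9}  B2 = {5, 7, 9}  B3 = {5, 6, 7}  B4 = {3, 5, 6}  B5 = {3, 5, 8}  B6 = {5, 8, 10}  B7 = {1, 5, 10}  B8 = {1, 4, 5}
Tree: B1–B2, B2–B3, B3–B4, B4–B5, B5–B6, B6–B7, B7–B8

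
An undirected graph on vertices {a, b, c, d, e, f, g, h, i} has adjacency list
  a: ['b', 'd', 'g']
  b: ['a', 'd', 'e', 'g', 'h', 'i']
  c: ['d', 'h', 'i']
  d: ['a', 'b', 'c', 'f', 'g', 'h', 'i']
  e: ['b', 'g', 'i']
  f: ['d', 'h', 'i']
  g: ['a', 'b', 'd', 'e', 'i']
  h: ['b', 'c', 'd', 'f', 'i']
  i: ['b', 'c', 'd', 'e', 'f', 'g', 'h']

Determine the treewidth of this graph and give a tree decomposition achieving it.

Treewidth 3.
One optimal decomposition is:
Bags: B1 = {c, d, h, i}  B2 = {d, f, h, i}  B3 = {b, d, h, i}  B4 = {b, d, g, i}  B5 = {a, b, d, g}  B6 = {b, e, g, i}
Tree: B1–B2, B1–B3, B3–B4, B4–B5, B4–B6

Each bag holds 4 vertices, so the decomposition has width 3, which upper-bounds the treewidth. On the other hand G contains the 4-clique {a, b, d, g}. A clique must lie in a single bag of any decomposition, so no decomposition can have width below 3. The upper and lower bounds meet at 3, so that is the treewidth.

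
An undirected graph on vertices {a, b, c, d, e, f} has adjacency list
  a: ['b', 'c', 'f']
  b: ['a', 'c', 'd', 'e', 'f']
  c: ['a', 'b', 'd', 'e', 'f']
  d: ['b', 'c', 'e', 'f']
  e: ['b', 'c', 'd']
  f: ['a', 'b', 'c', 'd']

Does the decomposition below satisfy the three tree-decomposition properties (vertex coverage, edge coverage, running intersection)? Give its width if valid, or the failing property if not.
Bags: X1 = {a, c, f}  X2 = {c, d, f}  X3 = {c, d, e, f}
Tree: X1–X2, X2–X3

No — vertex b appears in no bag.

A tree decomposition must satisfy three properties: every vertex lies in some bag; for every edge, both endpoints lie together in some bag; and for every vertex, the bags containing it form a connected subtree. Here vertex b appears in no bag, so the decomposition is invalid.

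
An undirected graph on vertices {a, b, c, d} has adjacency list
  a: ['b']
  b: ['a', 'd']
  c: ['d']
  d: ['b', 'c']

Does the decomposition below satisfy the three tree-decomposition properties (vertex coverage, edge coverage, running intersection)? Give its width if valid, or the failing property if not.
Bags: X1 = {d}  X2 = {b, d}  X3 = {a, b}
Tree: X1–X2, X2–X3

No — vertex c appears in no bag.

A tree decomposition must satisfy three properties: every vertex lies in some bag; for every edge, both endpoints lie together in some bag; and for every vertex, the bags containing it form a connected subtree. Here vertex c appears in no bag, so the decomposition is invalid.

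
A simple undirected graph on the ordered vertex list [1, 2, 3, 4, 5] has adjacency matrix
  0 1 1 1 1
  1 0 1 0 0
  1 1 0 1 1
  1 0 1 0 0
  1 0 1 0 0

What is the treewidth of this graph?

A width-2 tree decomposition is:
Bags: B1 = {1, 2, 3}  B2 = {1, 3, 5}  B3 = {1, 3, 4}
Tree: B1–B2, B2–B3
Each bag holds 3 vertices, so the decomposition has width 2, which upper-bounds the treewidth. On the other hand G contains the 3-clique {1, 2, 3}. A clique must lie in a single bag of any decomposition, so no decomposition can have width below 2. Therefore the treewidth is 2.

2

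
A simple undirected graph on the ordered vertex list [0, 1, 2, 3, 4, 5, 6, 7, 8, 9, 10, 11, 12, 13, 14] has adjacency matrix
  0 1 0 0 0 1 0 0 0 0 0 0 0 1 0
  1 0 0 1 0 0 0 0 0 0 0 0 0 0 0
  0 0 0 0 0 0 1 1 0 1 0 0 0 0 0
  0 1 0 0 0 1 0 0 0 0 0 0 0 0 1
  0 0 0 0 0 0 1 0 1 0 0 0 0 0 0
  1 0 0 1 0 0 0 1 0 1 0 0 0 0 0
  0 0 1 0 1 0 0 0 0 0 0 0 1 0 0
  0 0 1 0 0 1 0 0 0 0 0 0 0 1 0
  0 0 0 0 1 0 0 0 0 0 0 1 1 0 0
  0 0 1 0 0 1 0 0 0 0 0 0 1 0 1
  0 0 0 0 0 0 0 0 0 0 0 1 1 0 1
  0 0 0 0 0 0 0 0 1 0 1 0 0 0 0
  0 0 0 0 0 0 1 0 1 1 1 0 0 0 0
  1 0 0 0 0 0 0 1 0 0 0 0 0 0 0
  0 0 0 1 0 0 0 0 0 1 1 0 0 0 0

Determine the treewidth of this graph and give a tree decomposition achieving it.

Every bag has size at most 4, so the width is 4 − 1 = 3 and tw(G) ≤ 3. For the lower bound: the 4 vertex sets {4,8,11}, {6}, {12}, {2,9,10,14} are disjoint, each induces a connected subgraph, and every pair is joined by at least one edge of G. Contracting each set to a single vertex therefore yields K_{4} as a minor, and since treewidth is minor-monotone, tw(G) ≥ tw(K_{4}) = 3. Hence tw(G) = 3 exactly.

Treewidth 3.
One such decomposition:
Bags: B1 = {4, 6, 8, 11}  B2 = {6, 8, 11, 12}  B3 = {6, 10, 11, 12}  B4 = {2, 6, 10, 12}  B5 = {2, 9, 10, 12}  B6 = {2, 9, 10, 14}  B7 = {2, 7, 9, 14}  B8 = {5, 7, 9, 14}  B9 = {3, 5, 7, 14}  B10 = {3, 5, 7, 13}  B11 = {0, 3, 5, 13}  B12 = {0, 1, 3, 13}
Tree: B1–B2, B2–B3, B3–B4, B4–B5, B5–B6, B6–B7, B7–B8, B8–B9, B9–B10, B10–B11, B11–B12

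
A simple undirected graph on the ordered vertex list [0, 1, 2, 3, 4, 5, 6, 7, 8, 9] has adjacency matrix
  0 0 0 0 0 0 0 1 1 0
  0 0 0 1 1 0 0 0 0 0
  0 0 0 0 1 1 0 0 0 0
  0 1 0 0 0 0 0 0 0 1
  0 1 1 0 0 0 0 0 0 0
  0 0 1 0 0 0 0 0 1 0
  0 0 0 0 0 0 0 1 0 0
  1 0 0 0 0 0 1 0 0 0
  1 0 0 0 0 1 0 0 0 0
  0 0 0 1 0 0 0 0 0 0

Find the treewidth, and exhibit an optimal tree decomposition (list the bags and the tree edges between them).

Each bag holds 2 vertices, so the decomposition has width 1, which upper-bounds the treewidth. Since G has at least one edge (e.g. 6–7), it is not an edgeless graph, so tw(G) ≥ 1. The upper and lower bounds meet at 1, so that is the treewidth.

Treewidth 1.
One such decomposition:
Bags: B1 = {6, 7}  B2 = {0, 7}  B3 = {0, 8}  B4 = {5, 8}  B5 = {2, 5}  B6 = {2, 4}  B7 = {1, 4}  B8 = {1, 3}  B9 = {3, 9}
Tree: B1–B2, B2–B3, B3–B4, B4–B5, B5–B6, B6–B7, B7–B8, B8–B9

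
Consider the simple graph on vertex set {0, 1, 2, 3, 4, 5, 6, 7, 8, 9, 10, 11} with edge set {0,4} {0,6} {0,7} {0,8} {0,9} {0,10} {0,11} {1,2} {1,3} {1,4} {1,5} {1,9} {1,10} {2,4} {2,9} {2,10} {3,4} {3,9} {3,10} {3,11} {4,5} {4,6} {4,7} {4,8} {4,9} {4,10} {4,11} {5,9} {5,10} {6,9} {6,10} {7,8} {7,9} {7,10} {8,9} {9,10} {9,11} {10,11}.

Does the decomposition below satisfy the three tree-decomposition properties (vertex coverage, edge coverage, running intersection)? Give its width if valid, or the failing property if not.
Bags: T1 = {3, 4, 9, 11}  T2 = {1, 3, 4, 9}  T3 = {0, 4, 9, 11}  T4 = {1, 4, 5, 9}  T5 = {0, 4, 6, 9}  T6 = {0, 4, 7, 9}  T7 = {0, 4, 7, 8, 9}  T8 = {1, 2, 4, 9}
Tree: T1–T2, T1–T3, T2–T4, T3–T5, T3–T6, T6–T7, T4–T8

No — vertex 10 appears in no bag.

A tree decomposition must satisfy three properties: every vertex lies in some bag; for every edge, both endpoints lie together in some bag; and for every vertex, the bags containing it form a connected subtree. Here vertex 10 appears in no bag, so the decomposition is invalid.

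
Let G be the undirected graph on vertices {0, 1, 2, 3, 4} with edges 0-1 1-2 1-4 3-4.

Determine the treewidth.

A width-1 tree decomposition is:
Bags: B1 = {3, 4}  B2 = {1, 4}  B3 = {1, 2}  B4 = {0, 1}
Tree: B1–B2, B2–B3, B2–B4
The largest bag has 2 vertices, giving width 1; this decomposition certifies tw(G) ≤ 1. Since G has at least one edge (e.g. 4–3), it is not an edgeless graph, so tw(G) ≥ 1. Therefore the treewidth is 1.

1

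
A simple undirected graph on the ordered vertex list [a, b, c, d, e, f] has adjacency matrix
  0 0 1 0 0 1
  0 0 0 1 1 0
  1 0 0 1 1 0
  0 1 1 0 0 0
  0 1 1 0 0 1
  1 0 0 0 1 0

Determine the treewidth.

2

A width-2 tree decomposition is:
Bags: B1 = {a, e, f}  B2 = {a, c, e}  B3 = {b, c, e}  B4 = {b, c, d}
Tree: B1–B2, B2–B3, B3–B4
The largest bag has 3 vertices, giving width 2; this decomposition certifies tw(G) ≤ 2. Since f–a–c–e–f is a cycle in G, G is not acyclic. Forests are exactly the graphs of treewidth ≤ 1, so tw(G) ≥ 2. Combining the bounds, tw(G) = 2.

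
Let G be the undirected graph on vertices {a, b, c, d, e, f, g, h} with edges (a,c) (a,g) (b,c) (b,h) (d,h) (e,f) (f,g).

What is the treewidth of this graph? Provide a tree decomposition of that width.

The largest bag has 2 vertices, giving width 1; this decomposition certifies tw(G) ≤ 1. Since G has at least one edge (e.g. d–h), it is not an edgeless graph, so tw(G) ≥ 1. Therefore the treewidth is 1.

Treewidth 1.
One optimal decomposition is:
Bags: B1 = {d, h}  B2 = {b, h}  B3 = {b, c}  B4 = {a, c}  B5 = {a, g}  B6 = {f, g}  B7 = {e, f}
Tree: B1–B2, B2–B3, B3–B4, B4–B5, B5–B6, B6–B7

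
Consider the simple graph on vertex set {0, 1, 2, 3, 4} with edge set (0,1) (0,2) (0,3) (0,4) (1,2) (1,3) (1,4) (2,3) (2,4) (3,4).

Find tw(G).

4

A width-4 tree decomposition is:
Bags: B1 = {0, 1, 2, 3, 4}
Tree: (single bag)
A single bag containing all 5 vertices is trivially a valid decomposition of width 4. On the other hand G contains the 5-clique {0, 1, 2, 3, 4}. A clique must lie in a single bag of any decomposition, so no decomposition can have width below 4. Combining the bounds, tw(G) = 4.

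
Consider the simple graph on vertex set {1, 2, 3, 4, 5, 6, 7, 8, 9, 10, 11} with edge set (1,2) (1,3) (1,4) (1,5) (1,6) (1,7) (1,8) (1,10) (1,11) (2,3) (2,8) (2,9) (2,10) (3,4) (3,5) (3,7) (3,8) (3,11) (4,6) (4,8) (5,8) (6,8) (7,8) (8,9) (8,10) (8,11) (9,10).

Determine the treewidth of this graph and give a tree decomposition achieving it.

Treewidth 3.
One such decomposition:
Bags: B1 = {1, 3, 4, 8}  B2 = {1, 3, 7, 8}  B3 = {1, 2, 3, 8}  B4 = {1, 3, 5, 8}  B5 = {1, 3, 8, 11}  B6 = {1, 2, 8, 10}  B7 = {2, 8, 9, 10}  B8 = {1, 4, 6, 8}
Tree: B1–B2, B2–B3, B3–B4, B4–B5, B3–B6, B6–B7, B1–B8

Every bag has size at most 4, so the width is 4 − 1 = 3 and tw(G) ≤ 3. Conversely, {1, 2, 8, 10} is a clique of size 4, and the vertices of any clique must share a bag in every tree decomposition; so some bag has ≥ 4 vertices and tw(G) ≥ 3. The upper and lower bounds meet at 3, so that is the treewidth.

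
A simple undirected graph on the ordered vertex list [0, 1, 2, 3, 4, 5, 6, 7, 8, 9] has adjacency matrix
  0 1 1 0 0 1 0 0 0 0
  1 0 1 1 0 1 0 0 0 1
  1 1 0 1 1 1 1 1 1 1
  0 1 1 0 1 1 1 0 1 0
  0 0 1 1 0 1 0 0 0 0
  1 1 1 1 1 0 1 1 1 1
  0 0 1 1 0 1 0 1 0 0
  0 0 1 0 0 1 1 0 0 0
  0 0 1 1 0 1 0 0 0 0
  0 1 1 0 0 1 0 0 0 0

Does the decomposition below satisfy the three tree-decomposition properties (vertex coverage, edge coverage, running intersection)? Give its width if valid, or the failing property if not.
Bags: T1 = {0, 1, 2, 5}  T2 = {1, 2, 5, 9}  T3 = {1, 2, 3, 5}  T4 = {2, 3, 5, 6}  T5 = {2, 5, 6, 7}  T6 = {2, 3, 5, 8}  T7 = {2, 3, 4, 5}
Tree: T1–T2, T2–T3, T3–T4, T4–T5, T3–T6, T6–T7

Yes; width 3.

Vertex coverage: the bags together contain {0, 1, 2, 3, 4, 5, 6, 7, 8, 9}, the full vertex set. Edge coverage: each edge of G has both endpoints in at least one bag. Running intersection: for every vertex, the bags containing it form a connected subtree. All three properties hold, so this is a valid tree decomposition of width max|bag| − 1 = 3, and hence tw(G) ≤ 3.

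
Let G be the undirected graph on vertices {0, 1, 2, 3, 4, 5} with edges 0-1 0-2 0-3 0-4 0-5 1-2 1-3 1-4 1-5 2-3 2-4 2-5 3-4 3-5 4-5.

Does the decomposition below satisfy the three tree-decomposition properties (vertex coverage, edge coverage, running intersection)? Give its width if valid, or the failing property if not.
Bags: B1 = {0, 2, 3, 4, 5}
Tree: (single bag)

A tree decomposition must satisfy three properties: every vertex lies in some bag; for every edge, both endpoints lie together in some bag; and for every vertex, the bags containing it form a connected subtree. Here vertex 1 appears in no bag, so the decomposition is invalid.

No — vertex 1 appears in no bag.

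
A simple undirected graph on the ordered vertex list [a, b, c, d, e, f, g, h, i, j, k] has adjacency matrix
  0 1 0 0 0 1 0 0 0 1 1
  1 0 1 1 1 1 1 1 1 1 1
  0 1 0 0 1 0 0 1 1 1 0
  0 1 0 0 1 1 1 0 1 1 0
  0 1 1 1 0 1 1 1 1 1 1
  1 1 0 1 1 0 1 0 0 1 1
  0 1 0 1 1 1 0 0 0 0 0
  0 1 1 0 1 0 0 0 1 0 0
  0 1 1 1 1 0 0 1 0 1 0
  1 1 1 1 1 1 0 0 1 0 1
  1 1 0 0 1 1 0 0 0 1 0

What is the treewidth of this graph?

A width-4 tree decomposition is:
Bags: B1 = {b, d, e, f, j}  B2 = {b, d, e, i, j}  B3 = {b, c, e, i, j}  B4 = {b, e, f, j, k}  B5 = {b, c, e, h, i}  B6 = {b, d, e, f, g}  B7 = {a, b, f, j, k}
Tree: B1–B2, B2–B3, B1–B4, B3–B5, B1–B6, B4–B7
The largest bag has 5 vertices, giving width 4; this decomposition certifies tw(G) ≤ 4. For the lower bound, the 5 vertices {b, d, e, f, g} are pairwise adjacent, and any tree decomposition puts a clique entirely inside one bag — forcing width ≥ 4. Therefore the treewidth is 4.

4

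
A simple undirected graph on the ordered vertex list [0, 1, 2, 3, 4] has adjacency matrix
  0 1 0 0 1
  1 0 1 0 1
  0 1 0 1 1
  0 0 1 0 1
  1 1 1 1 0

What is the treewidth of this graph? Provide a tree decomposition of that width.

Treewidth 2.
One such decomposition:
Bags: B1 = {1, 2, 4}  B2 = {2, 3, 4}  B3 = {0, 1, 4}
Tree: B1–B2, B1–B3

Every bag has size at most 3, so the width is 3 − 1 = 2 and tw(G) ≤ 2. Conversely, {0, 1, 4} is a clique of size 3, and the vertices of any clique must share a bag in every tree decomposition; so some bag has ≥ 3 vertices and tw(G) ≥ 2. The upper and lower bounds meet at 2, so that is the treewidth.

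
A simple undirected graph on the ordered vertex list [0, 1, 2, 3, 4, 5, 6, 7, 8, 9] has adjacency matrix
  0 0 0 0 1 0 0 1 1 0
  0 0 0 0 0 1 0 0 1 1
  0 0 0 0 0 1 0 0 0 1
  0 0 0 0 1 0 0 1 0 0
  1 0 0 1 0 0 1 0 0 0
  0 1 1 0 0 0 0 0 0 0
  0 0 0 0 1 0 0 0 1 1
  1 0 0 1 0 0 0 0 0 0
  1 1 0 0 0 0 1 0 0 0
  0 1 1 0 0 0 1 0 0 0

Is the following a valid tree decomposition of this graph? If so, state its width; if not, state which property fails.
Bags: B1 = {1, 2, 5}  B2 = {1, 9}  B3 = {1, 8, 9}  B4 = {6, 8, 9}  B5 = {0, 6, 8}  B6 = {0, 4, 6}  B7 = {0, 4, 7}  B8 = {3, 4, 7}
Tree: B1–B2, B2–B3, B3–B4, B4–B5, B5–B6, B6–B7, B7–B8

No — edge (2,9) lies in no bag.

A tree decomposition must satisfy three properties: every vertex lies in some bag; for every edge, both endpoints lie together in some bag; and for every vertex, the bags containing it form a connected subtree. Here edge (2,9) lies in no bag, so the decomposition is invalid.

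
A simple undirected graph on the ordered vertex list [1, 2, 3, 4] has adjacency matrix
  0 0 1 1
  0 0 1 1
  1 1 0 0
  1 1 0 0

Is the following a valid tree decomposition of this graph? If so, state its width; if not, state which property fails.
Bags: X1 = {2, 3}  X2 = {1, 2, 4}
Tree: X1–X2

A tree decomposition must satisfy three properties: every vertex lies in some bag; for every edge, both endpoints lie together in some bag; and for every vertex, the bags containing it form a connected subtree. Here edge (1,3) lies in no bag, so the decomposition is invalid.

No — edge (1,3) lies in no bag.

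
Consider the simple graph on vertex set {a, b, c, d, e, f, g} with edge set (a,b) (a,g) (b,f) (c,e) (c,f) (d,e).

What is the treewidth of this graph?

A width-1 tree decomposition is:
Bags: B1 = {d, e}  B2 = {c, e}  B3 = {c, f}  B4 = {b, f}  B5 = {a, b}  B6 = {a, g}
Tree: B1–B2, B2–B3, B3–B4, B4–B5, B5–B6
Each bag holds 2 vertices, so the decomposition has width 1, which upper-bounds the treewidth. G has an edge, so its treewidth is at least 1. Hence tw(G) = 1 exactly.

1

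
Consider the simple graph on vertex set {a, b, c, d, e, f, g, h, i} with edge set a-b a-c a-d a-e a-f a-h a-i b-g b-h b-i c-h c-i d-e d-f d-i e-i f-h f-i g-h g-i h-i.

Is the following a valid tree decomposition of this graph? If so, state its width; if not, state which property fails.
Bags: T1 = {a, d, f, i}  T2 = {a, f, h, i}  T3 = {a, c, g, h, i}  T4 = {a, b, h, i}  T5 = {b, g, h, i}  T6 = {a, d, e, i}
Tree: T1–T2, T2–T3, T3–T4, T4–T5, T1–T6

A tree decomposition must satisfy three properties: every vertex lies in some bag; for every edge, both endpoints lie together in some bag; and for every vertex, the bags containing it form a connected subtree. Here bags containing vertex g are not connected in the tree, so the decomposition is invalid.

No — bags containing vertex g are not connected in the tree.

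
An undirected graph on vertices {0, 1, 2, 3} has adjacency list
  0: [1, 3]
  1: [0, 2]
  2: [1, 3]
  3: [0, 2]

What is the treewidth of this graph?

A width-2 tree decomposition is:
Bags: B1 = {0, 1, 2}  B2 = {0, 2, 3}
Tree: B1–B2
Every bag has size at most 3, so the width is 3 − 1 = 2 and tw(G) ≤ 2. Since 2–1–0–3–2 is a cycle in G, G is not acyclic. Forests are exactly the graphs of treewidth ≤ 1, so tw(G) ≥ 2. The upper and lower bounds meet at 2, so that is the treewidth.

2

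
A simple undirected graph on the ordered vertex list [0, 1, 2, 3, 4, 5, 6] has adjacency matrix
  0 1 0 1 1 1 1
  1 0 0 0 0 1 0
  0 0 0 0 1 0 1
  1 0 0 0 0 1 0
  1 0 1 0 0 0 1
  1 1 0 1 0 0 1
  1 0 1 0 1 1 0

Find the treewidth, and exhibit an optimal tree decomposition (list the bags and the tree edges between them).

Each bag holds 3 vertices, so the decomposition has width 2, which upper-bounds the treewidth. On the other hand G contains the 3-clique {0, 4, 6}. A clique must lie in a single bag of any decomposition, so no decomposition can have width below 2. Combining the bounds, tw(G) = 2.

Treewidth 2.
One such decomposition:
Bags: B1 = {0, 5, 6}  B2 = {0, 4, 6}  B3 = {0, 1, 5}  B4 = {2, 4, 6}  B5 = {0, 3, 5}
Tree: B1–B2, B1–B3, B2–B4, B1–B5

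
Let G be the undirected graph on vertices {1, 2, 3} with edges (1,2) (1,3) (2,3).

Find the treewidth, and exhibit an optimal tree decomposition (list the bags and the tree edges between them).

Treewidth 2.
Bags: B1 = {1, 2, 3}
Tree: (single bag)

With just one bag of size 3, the width is 3 − 1 = 2, so tw(G) ≤ 2. Conversely, {1, 2, 3} is a clique of size 3, and the vertices of any clique must share a bag in every tree decomposition; so some bag has ≥ 3 vertices and tw(G) ≥ 2. Therefore the treewidth is 2.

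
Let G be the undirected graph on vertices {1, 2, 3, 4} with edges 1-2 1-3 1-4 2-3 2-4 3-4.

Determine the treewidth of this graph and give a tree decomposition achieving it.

Treewidth 3.
One such decomposition:
Bags: B1 = {1, 2, 3, 4}
Tree: (single bag)

With just one bag of size 4, the width is 4 − 1 = 3, so tw(G) ≤ 3. Conversely, {1, 2, 3, 4} is a clique of size 4, and the vertices of any clique must share a bag in every tree decomposition; so some bag has ≥ 4 vertices and tw(G) ≥ 3. Therefore the treewidth is 3.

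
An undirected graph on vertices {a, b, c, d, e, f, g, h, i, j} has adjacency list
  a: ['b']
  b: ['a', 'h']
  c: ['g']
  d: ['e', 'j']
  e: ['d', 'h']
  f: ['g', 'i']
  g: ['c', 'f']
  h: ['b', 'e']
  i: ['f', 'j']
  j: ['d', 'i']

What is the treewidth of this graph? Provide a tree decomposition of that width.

Each bag holds 2 vertices, so the decomposition has width 1, which upper-bounds the treewidth. G has an edge, so its treewidth is at least 1. The upper and lower bounds meet at 1, so that is the treewidth.

Treewidth 1.
One optimal decomposition is:
Bags: B1 = {a, b}  B2 = {b, h}  B3 = {e, h}  B4 = {d, e}  B5 = {d, j}  B6 = {i, j}  B7 = {f, i}  B8 = {f, g}  B9 = {c, g}
Tree: B1–B2, B2–B3, B3–B4, B4–B5, B5–B6, B6–B7, B7–B8, B8–B9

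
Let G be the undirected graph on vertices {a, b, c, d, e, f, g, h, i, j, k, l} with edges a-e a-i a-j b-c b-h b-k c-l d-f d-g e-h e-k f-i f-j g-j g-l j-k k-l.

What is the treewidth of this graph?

A width-3 tree decomposition is:
Bags: B1 = {d, f, g, i}  B2 = {f, g, i, j}  B3 = {a, g, i, j}  B4 = {a, g, j, l}  B5 = {a, j, k, l}  B6 = {a, e, k, l}  B7 = {c, e, k, l}  B8 = {b, c, e, k}  B9 = {b, c, e, h}
Tree: B1–B2, B2–B3, B3–B4, B4–B5, B5–B6, B6–B7, B7–B8, B8–B9
The largest bag has 4 vertices, giving width 3; this decomposition certifies tw(G) ≤ 3. For the lower bound: the 4 vertex sets {d,f,i}, {g}, {j}, {a,e,k,l} are disjoint, each induces a connected subgraph, and every pair is joined by at least one edge of G. Contracting each set to a single vertex therefore yields K_{4} as a minor, and since treewidth is minor-monotone, tw(G) ≥ tw(K_{4}) = 3. The upper and lower bounds meet at 3, so that is the treewidth.

3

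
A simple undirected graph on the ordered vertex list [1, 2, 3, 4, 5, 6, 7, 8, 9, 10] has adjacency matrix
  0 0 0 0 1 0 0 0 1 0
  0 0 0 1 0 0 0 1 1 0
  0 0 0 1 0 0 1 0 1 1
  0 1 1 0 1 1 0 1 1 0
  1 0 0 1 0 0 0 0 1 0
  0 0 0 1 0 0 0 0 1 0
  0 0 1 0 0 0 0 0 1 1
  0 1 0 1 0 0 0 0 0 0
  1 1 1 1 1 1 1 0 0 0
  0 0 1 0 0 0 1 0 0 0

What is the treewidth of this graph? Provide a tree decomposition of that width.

Treewidth 2.
One such decomposition:
Bags: B1 = {3, 4, 9}  B2 = {2, 4, 9}  B3 = {4, 5, 9}  B4 = {3, 7, 9}  B5 = {2, 4, 8}  B6 = {1, 5, 9}  B7 = {3, 7, 10}  B8 = {4, 6, 9}
Tree: B1–B2, B1–B3, B1–B4, B2–B5, B3–B6, B4–B7, B2–B8

Every bag has size at most 3, so the width is 3 − 1 = 2 and tw(G) ≤ 2. For the lower bound, the 3 vertices {2, 4, 8} are pairwise adjacent, and any tree decomposition puts a clique entirely inside one bag — forcing width ≥ 2. The upper and lower bounds meet at 2, so that is the treewidth.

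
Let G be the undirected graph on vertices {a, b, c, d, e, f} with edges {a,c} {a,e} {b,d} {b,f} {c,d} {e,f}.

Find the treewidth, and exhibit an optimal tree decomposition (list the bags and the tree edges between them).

The largest bag has 3 vertices, giving width 2; this decomposition certifies tw(G) ≤ 2. The edges f–b–d–c–a–e–f form a cycle, so G is not a tree and its treewidth is at least 2. The upper and lower bounds meet at 2, so that is the treewidth.

Treewidth 2.
One such decomposition:
Bags: B1 = {b, d, f}  B2 = {c, d, f}  B3 = {a, c, f}  B4 = {a, e, f}
Tree: B1–B2, B2–B3, B3–B4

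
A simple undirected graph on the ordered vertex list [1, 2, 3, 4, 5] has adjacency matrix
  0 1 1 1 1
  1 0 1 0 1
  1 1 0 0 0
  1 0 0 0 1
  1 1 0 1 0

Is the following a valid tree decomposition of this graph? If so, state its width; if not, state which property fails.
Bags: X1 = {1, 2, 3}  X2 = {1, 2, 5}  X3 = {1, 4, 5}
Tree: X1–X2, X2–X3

Yes; width 2.

Every vertex of G appears in some bag (union = {1, 2, 3, 4, 5}); every edge is covered by a bag; and for each vertex v the set of bags containing v is connected in the bag tree. The decomposition is therefore valid. The largest bag has 3 vertices, so the width is 2.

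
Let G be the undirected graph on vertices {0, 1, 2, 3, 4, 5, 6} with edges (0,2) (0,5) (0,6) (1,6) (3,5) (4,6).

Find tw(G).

1

A width-1 tree decomposition is:
Bags: B1 = {0, 6}  B2 = {4, 6}  B3 = {1, 6}  B4 = {0, 5}  B5 = {3, 5}  B6 = {0, 2}
Tree: B1–B2, B2–B3, B1–B4, B4–B5, B4–B6
Each bag holds 2 vertices, so the decomposition has width 1, which upper-bounds the treewidth. Since G has at least one edge (e.g. 6–0), it is not an edgeless graph, so tw(G) ≥ 1. Therefore the treewidth is 1.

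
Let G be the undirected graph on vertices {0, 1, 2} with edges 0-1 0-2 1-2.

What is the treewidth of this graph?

A width-2 tree decomposition is:
Bags: B1 = {0, 1, 2}
Tree: (single bag)
With just one bag of size 3, the width is 3 − 1 = 2, so tw(G) ≤ 2. Conversely, {0, 1, 2} is a clique of size 3, and the vertices of any clique must share a bag in every tree decomposition; so some bag has ≥ 3 vertices and tw(G) ≥ 2. Hence tw(G) = 2 exactly.

2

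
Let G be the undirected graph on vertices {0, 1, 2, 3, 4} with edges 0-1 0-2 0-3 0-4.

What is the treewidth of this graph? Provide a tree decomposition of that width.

Each bag holds 2 vertices, so the decomposition has width 1, which upper-bounds the treewidth. Since G has at least one edge (e.g. 4–0), it is not an edgeless graph, so tw(G) ≥ 1. Combining the bounds, tw(G) = 1.

Treewidth 1.
Bags: B1 = {0, 4}  B2 = {0, 3}  B3 = {0, 1}  B4 = {0, 2}
Tree: B1–B2, B1–B3, B1–B4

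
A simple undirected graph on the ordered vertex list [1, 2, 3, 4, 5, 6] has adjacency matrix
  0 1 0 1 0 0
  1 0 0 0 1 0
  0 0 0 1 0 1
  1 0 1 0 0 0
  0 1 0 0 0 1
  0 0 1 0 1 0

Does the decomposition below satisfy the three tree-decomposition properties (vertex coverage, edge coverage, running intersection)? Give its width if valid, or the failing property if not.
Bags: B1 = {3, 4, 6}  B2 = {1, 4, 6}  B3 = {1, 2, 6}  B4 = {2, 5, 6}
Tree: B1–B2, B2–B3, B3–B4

Yes; width 2.

Vertex coverage: the bags together contain {1, 2, 3, 4, 5, 6}, the full vertex set. Edge coverage: each edge of G has both endpoints in at least one bag. Running intersection: for every vertex, the bags containing it form a connected subtree. All three properties hold, so this is a valid tree decomposition of width max|bag| − 1 = 2, and hence tw(G) ≤ 2.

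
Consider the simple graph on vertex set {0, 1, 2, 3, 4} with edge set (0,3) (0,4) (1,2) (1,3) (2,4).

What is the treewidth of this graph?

A width-2 tree decomposition is:
Bags: B1 = {1, 2, 4}  B2 = {0, 1, 4}  B3 = {0, 1, 3}
Tree: B1–B2, B2–B3
Every bag has size at most 3, so the width is 3 − 1 = 2 and tw(G) ≤ 2. For the lower bound, G contains the cycle 1–2–4–0–3–1, so G is not a forest; only forests have treewidth ≤ 1, hence tw(G) ≥ 2. The upper and lower bounds meet at 2, so that is the treewidth.

2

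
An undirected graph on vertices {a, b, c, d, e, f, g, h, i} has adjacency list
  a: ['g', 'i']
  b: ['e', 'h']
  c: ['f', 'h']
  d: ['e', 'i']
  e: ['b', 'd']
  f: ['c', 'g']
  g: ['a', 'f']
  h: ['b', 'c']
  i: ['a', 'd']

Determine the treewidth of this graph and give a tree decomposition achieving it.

Treewidth 2.
Bags: B1 = {b, d, e}  B2 = {b, d, i}  B3 = {a, b, i}  B4 = {a, b, g}  B5 = {b, f, g}  B6 = {b, c, f}  B7 = {b, c, h}
Tree: B1–B2, B2–B3, B3–B4, B4–B5, B5–B6, B6–B7

Every bag has size at most 3, so the width is 3 − 1 = 2 and tw(G) ≤ 2. The edges b–e–d–i–a–g–f–c–h–b form a cycle, so G is not a tree and its treewidth is at least 2. The upper and lower bounds meet at 2, so that is the treewidth.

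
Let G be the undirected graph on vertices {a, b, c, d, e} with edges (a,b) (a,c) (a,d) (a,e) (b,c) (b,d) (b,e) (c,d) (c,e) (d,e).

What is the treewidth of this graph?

4

A width-4 tree decomposition is:
Bags: B1 = {a, b, c, d, e}
Tree: (single bag)
A single bag containing all 5 vertices is trivially a valid decomposition of width 4. On the other hand G contains the 5-clique {a, b, c, d, e}. A clique must lie in a single bag of any decomposition, so no decomposition can have width below 4. The upper and lower bounds meet at 4, so that is the treewidth.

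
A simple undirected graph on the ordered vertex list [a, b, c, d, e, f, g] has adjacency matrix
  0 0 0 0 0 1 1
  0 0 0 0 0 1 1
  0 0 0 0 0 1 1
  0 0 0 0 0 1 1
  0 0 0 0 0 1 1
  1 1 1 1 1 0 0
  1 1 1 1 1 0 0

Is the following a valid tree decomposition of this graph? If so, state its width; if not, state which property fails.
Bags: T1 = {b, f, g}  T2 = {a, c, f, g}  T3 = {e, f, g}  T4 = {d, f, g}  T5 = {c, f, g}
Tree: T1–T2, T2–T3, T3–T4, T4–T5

A tree decomposition must satisfy three properties: every vertex lies in some bag; for every edge, both endpoints lie together in some bag; and for every vertex, the bags containing it form a connected subtree. Here bags containing vertex c are not connected in the tree, so the decomposition is invalid.

No — bags containing vertex c are not connected in the tree.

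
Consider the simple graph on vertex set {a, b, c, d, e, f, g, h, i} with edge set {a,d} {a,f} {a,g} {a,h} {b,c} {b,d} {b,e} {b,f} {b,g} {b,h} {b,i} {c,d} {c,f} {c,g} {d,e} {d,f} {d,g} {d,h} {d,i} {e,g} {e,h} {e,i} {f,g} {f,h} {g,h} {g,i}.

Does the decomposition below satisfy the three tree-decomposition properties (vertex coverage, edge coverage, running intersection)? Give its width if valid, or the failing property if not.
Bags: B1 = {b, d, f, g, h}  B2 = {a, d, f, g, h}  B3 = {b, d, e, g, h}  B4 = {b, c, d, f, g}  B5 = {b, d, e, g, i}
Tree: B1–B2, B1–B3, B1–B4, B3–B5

Yes; width 4.

Every vertex of G appears in some bag (union = {a, b, c, d, e, f, g, h, i}); every edge is covered by a bag; and for each vertex v the set of bags containing v is connected in the bag tree. The decomposition is therefore valid. The largest bag has 5 vertices, so the width is 4.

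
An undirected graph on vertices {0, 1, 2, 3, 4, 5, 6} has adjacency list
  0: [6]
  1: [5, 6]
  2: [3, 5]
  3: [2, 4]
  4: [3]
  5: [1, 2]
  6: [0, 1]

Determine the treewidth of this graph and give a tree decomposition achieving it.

Treewidth 1.
One such decomposition:
Bags: B1 = {0, 6}  B2 = {1, 6}  B3 = {1, 5}  B4 = {2, 5}  B5 = {2, 3}  B6 = {3, 4}
Tree: B1–B2, B2–B3, B3–B4, B4–B5, B5–B6

The largest bag has 2 vertices, giving width 1; this decomposition certifies tw(G) ≤ 1. G has an edge, so its treewidth is at least 1. Combining the bounds, tw(G) = 1.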